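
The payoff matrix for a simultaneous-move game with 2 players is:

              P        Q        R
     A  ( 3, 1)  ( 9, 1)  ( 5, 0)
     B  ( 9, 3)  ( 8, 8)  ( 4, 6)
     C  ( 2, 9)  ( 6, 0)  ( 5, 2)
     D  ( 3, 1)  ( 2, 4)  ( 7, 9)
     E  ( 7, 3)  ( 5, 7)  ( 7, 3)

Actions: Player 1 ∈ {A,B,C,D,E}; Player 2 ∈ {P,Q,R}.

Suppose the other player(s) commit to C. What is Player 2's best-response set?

u_2(P vs C) = 9
u_2(Q vs C) = 0
u_2(R vs C) = 2
max payoff 9 at {P}

P2 best: {P}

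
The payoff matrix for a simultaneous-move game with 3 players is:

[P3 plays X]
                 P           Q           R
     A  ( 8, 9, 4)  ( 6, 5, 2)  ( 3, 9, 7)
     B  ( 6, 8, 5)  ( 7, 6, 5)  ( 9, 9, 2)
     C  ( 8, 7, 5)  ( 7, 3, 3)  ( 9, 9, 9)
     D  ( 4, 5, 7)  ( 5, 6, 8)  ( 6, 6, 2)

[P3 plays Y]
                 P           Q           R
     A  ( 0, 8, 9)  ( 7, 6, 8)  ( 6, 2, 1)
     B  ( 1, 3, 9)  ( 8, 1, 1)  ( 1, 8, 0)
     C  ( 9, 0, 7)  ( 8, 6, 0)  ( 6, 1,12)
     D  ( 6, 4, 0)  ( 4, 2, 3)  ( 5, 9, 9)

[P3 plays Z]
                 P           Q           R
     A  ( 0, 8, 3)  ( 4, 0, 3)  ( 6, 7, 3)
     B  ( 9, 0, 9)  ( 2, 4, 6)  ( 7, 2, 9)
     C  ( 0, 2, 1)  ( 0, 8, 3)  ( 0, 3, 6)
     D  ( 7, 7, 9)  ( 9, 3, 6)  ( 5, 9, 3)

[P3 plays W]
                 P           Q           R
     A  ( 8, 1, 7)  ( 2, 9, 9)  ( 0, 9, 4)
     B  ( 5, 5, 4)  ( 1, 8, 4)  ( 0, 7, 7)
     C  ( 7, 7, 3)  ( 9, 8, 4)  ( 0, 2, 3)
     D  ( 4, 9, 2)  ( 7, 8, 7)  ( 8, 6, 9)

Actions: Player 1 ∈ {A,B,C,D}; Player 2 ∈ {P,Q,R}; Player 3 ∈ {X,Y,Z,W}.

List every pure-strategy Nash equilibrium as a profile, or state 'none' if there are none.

(A,P,X): not NE [P3→Y gives 9>4]
(A,P,Y): not NE [P1→C gives 9>0]
(A,P,Z): not NE [P1→B gives 9>0; P3→Y gives 9>3]
(A,P,W): not NE [P2→R gives 9>1; P3→Y gives 9>7]
(A,Q,X): not NE [P1→C gives 7>6; P2→R gives 9>5; P3→W gives 9>2]
(A,Q,Y): not NE [P1→C gives 8>7; P2→P gives 8>6; P3→W gives 9>8]
(A,Q,Z): not NE [P1→D gives 9>4; P2→P gives 8>0; P3→W gives 9>3]
(A,Q,W): not NE [P1→C gives 9>2]
(A,R,X): not NE [P1→C gives 9>3]
(A,R,Y): not NE [P2→P gives 8>2; P3→X gives 7>1]
(A,R,Z): not NE [P1→B gives 7>6; P2→P gives 8>7; P3→X gives 7>3]
(A,R,W): not NE [P1→D gives 8>0; P3→X gives 7>4]
(B,P,X): not NE [P1→C gives 8>6; P2→R gives 9>8; P3→Z gives 9>5]
(B,P,Y): not NE [P1→C gives 9>1; P2→R gives 8>3]
(B,P,Z): not NE [P2→Q gives 4>0]
(B,P,W): not NE [P1→A gives 8>5; P2→Q gives 8>5; P3→Z gives 9>4]
(B,Q,X): not NE [P2→R gives 9>6; P3→Z gives 6>5]
(B,Q,Y): not NE [P2→R gives 8>1; P3→Z gives 6>1]
(B,Q,Z): not NE [P1→D gives 9>2]
(B,Q,W): not NE [P1→C gives 9>1; P3→Z gives 6>4]
(B,R,X): not NE [P3→Z gives 9>2]
(B,R,Y): not NE [P1→C gives 6>1; P3→Z gives 9>0]
(B,R,Z): not NE [P2→Q gives 4>2]
(B,R,W): not NE [P1→D gives 8>0; P2→Q gives 8>7; P3→Z gives 9>7]
(C,P,X): not NE [P2→R gives 9>7; P3→Y gives 7>5]
(C,P,Y): not NE [P2→Q gives 6>0]
(C,P,Z): not NE [P1→B gives 9>0; P2→Q gives 8>2; P3→Y gives 7>1]
(C,P,W): not NE [P1→A gives 8>7; P2→Q gives 8>7; P3→Y gives 7>3]
(C,Q,X): not NE [P2→R gives 9>3; P3→W gives 4>3]
(C,Q,Y): not NE [P3→W gives 4>0]
(C,Q,Z): not NE [P1→D gives 9>0; P3→W gives 4>3]
(C,Q,W): NE
(C,R,X): not NE [P3→Y gives 12>9]
(C,R,Y): not NE [P2→Q gives 6>1]
(C,R,Z): not NE [P1→B gives 7>0; P2→Q gives 8>3; P3→Y gives 12>6]
(C,R,W): not NE [P1→D gives 8>0; P2→Q gives 8>2; P3→Y gives 12>3]
(D,P,X): not NE [P1→C gives 8>4; P2→R gives 6>5; P3→Z gives 9>7]
(D,P,Y): not NE [P1→C gives 9>6; P2→R gives 9>4; P3→Z gives 9>0]
(D,P,Z): not NE [P1→B gives 9>7; P2→R gives 9>7]
(D,P,W): not NE [P1→A gives 8>4; P3→Z gives 9>2]
(D,Q,X): not NE [P1→C gives 7>5]
(D,Q,Y): not NE [P1→C gives 8>4; P2→R gives 9>2; P3→X gives 8>3]
(D,Q,Z): not NE [P2→R gives 9>3; P3→X gives 8>6]
(D,Q,W): not NE [P1→C gives 9>7; P2→P gives 9>8; P3→X gives 8>7]
(D,R,X): not NE [P1→C gives 9>6; P3→W gives 9>2]
(D,R,Y): not NE [P1→C gives 6>5]
(D,R,Z): not NE [P1→B gives 7>5; P3→W gives 9>3]
(D,R,W): not NE [P2→P gives 9>6]

NE set: (C,Q,W)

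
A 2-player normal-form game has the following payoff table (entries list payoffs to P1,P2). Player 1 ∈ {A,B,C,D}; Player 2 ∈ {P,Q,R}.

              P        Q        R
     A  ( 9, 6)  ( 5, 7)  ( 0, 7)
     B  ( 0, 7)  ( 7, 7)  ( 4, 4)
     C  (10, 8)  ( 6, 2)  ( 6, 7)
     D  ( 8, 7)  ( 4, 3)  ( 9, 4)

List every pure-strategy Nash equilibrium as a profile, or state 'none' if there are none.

(A,P): not NE [P1→C gives 10>9; P2→R gives 7>6]
(A,Q): not NE [P1→B gives 7>5]
(A,R): not NE [P1→D gives 9>0]
(B,P): not NE [P1→C gives 10>0]
(B,Q): NE
(B,R): not NE [P1→D gives 9>4; P2→Q gives 7>4]
(C,P): NE
(C,Q): not NE [P1→B gives 7>6; P2→P gives 8>2]
(C,R): not NE [P1→D gives 9>6; P2→P gives 8>7]
(D,P): not NE [P1→C gives 10>8]
(D,Q): not NE [P1→B gives 7>4; P2→P gives 7>3]
(D,R): not NE [P2→P gives 7>4]

NE set: (B,Q), (C,P)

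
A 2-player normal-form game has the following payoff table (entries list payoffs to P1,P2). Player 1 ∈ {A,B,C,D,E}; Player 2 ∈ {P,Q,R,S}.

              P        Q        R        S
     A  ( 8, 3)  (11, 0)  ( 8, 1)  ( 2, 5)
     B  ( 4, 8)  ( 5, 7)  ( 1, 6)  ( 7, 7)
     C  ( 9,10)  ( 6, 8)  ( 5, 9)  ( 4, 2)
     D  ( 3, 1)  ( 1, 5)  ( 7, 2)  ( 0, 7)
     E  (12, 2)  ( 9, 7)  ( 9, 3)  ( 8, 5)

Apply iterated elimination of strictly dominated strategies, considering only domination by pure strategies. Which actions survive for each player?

IESDS → P1:{A,E} P2:{Q,S}

P1 drop B (E beats it: P:12>4 Q:9>5 R:9>1 S:8>7)
P1 drop C (E beats it: P:12>9 Q:9>6 R:9>5 S:8>4)
P1 drop D (A beats it: P:8>3 Q:11>1 R:8>7 S:2>0)
P2 drop P (S beats it: A:5>3 E:5>2)
P2 drop R (S beats it: A:5>1 E:5>3)
P1→{A,E} P2→{Q,S}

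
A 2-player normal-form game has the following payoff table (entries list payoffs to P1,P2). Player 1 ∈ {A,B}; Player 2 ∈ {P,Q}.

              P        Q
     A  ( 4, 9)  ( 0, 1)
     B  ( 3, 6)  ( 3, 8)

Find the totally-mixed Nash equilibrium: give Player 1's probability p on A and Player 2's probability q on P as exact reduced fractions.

P1 indiff ⇒ q·4+(1-q)·0 = q·3+(1-q)·3 ⇒ q(1) = (1-q)(3) ⇒ q = 3/4
P2 indiff ⇒ p·9+(1-p)·6 = p·1+(1-p)·8 ⇒ p(8) = (1-p)(2) ⇒ p = 1/5

(p,q) = (1/5, 3/4)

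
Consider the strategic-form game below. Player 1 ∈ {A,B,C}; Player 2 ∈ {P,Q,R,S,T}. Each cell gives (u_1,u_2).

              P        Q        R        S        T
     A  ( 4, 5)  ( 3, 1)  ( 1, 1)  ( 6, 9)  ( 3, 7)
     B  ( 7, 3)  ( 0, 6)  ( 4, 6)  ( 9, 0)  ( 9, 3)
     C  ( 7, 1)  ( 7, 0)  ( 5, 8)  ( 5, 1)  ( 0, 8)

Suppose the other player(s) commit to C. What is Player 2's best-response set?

u_2(P vs C) = 1
u_2(Q vs C) = 0
u_2(R vs C) = 8
u_2(S vs C) = 1
u_2(T vs C) = 8
max payoff 8 at {R,T}

argmax u_2 = {R,T}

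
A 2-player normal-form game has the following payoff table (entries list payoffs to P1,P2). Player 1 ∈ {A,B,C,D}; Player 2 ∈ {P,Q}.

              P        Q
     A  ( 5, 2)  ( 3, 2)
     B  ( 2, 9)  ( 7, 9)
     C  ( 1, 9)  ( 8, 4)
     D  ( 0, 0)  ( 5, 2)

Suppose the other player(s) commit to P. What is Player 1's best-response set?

BR_1 = {A}

u_1(A vs P) = 5
u_1(B vs P) = 2
u_1(C vs P) = 1
u_1(D vs P) = 0
max payoff 5 at {A}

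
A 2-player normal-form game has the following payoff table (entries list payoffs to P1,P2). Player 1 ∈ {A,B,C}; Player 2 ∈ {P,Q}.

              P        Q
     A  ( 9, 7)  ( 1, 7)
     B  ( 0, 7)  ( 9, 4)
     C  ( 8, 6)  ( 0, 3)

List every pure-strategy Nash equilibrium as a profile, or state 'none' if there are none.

PSNE = {(A,P)}

(A,P): NE
(A,Q): not NE [P1→B gives 9>1]
(B,P): not NE [P1→A gives 9>0]
(B,Q): not NE [P2→P gives 7>4]
(C,P): not NE [P1→A gives 9>8]
(C,Q): not NE [P1→B gives 9>0; P2→P gives 6>3]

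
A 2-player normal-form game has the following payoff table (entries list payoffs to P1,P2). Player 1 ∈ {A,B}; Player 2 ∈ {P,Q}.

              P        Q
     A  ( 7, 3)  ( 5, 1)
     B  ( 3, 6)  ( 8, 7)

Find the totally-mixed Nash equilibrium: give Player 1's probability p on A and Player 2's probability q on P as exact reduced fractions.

p=1/3, q=3/7

P1 indiff ⇒ q·7+(1-q)·5 = q·3+(1-q)·8 ⇒ q(4) = (1-q)(3) ⇒ q = 3/7
P2 indiff ⇒ p·3+(1-p)·6 = p·1+(1-p)·7 ⇒ p(2) = (1-p)(1) ⇒ p = 1/3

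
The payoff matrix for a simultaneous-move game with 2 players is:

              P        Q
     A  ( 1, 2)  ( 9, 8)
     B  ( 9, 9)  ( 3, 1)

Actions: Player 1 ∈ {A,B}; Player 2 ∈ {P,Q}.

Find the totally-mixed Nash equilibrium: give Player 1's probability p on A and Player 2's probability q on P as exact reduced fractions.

p=4/7, q=3/7

P1 indiff ⇒ q·1+(1-q)·9 = q·9+(1-q)·3 ⇒ q(-8) = (1-q)(-6) ⇒ q = 3/7
P2 indiff ⇒ p·2+(1-p)·9 = p·8+(1-p)·1 ⇒ p(-6) = (1-p)(-8) ⇒ p = 4/7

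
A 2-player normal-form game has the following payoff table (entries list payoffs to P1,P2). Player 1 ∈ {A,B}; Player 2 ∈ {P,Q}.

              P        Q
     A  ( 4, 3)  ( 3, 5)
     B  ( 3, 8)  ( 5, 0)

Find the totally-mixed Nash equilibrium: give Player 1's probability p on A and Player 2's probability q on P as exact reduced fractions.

P1 indiff ⇒ q·4+(1-q)·3 = q·3+(1-q)·5 ⇒ q(1) = (1-q)(2) ⇒ q = 2/3
P2 indiff ⇒ p·3+(1-p)·8 = p·5+(1-p)·0 ⇒ p(-2) = (1-p)(-8) ⇒ p = 4/5

p=4/5, q=2/3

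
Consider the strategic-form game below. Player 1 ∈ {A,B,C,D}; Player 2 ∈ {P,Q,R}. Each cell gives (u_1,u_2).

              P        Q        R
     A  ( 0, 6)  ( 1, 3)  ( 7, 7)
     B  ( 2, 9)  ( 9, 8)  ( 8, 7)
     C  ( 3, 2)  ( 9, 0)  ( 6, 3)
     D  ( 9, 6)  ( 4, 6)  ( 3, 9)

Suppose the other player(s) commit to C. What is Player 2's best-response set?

argmax u_2 = {R}

u_2(P vs C) = 2
u_2(Q vs C) = 0
u_2(R vs C) = 3
max payoff 3 at {R}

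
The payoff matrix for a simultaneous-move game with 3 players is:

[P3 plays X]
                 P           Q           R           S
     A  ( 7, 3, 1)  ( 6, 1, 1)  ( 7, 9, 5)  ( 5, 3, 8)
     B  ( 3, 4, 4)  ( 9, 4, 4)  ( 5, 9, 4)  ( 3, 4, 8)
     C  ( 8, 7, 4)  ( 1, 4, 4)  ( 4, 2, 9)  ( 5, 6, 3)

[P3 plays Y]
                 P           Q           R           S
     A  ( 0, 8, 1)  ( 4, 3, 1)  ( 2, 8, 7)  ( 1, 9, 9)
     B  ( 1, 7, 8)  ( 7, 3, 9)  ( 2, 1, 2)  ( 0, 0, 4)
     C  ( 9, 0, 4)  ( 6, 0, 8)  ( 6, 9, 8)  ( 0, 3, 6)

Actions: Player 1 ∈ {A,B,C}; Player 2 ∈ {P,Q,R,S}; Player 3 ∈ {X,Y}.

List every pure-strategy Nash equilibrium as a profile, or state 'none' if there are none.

PSNE = {(A,S,Y), (C,P,X)}

(A,P,X): not NE [P1→C gives 8>7; P2→R gives 9>3]
(A,P,Y): not NE [P1→C gives 9>0; P2→S gives 9>8]
(A,Q,X): not NE [P1→B gives 9>6; P2→R gives 9>1]
(A,Q,Y): not NE [P1→B gives 7>4; P2→S gives 9>3]
(A,R,X): not NE [P3→Y gives 7>5]
(A,R,Y): not NE [P1→C gives 6>2; P2→S gives 9>8]
(A,S,X): not NE [P2→R gives 9>3; P3→Y gives 9>8]
(A,S,Y): NE
(B,P,X): not NE [P1→C gives 8>3; P2→R gives 9>4; P3→Y gives 8>4]
(B,P,Y): not NE [P1→C gives 9>1]
(B,Q,X): not NE [P2→R gives 9>4; P3→Y gives 9>4]
(B,Q,Y): not NE [P2→P gives 7>3]
(B,R,X): not NE [P1→A gives 7>5]
(B,R,Y): not NE [P1→C gives 6>2; P2→P gives 7>1; P3→X gives 4>2]
(B,S,X): not NE [P1→C gives 5>3; P2→R gives 9>4]
(B,S,Y): not NE [P1→A gives 1>0; P2→P gives 7>0; P3→X gives 8>4]
(C,P,X): NE
(C,P,Y): not NE [P2→R gives 9>0]
(C,Q,X): not NE [P1→B gives 9>1; P2→P gives 7>4; P3→Y gives 8>4]
(C,Q,Y): not NE [P1→B gives 7>6; P2→R gives 9>0]
(C,R,X): not NE [P1→A gives 7>4; P2→P gives 7>2]
(C,R,Y): not NE [P3→X gives 9>8]
(C,S,X): not NE [P2→P gives 7>6; P3→Y gives 6>3]
(C,S,Y): not NE [P1→A gives 1>0; P2→R gives 9>3]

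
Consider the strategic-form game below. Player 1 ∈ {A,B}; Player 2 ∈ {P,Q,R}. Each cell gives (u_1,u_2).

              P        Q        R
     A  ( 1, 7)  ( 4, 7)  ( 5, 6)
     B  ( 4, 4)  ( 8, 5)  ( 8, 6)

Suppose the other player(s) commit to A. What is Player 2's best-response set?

argmax u_2 = {P,Q}

u_2(P vs A) = 7
u_2(Q vs A) = 7
u_2(R vs A) = 6
max payoff 7 at {P,Q}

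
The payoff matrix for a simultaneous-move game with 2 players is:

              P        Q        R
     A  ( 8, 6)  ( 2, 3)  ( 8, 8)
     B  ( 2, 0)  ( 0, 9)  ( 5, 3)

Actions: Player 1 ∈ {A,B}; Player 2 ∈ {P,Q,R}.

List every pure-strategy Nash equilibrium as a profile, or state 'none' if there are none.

Nash profiles: (A,R)

(A,P): not NE [P2→R gives 8>6]
(A,Q): not NE [P2→R gives 8>3]
(A,R): NE
(B,P): not NE [P1→A gives 8>2; P2→Q gives 9>0]
(B,Q): not NE [P1→A gives 2>0]
(B,R): not NE [P1→A gives 8>5; P2→Q gives 9>3]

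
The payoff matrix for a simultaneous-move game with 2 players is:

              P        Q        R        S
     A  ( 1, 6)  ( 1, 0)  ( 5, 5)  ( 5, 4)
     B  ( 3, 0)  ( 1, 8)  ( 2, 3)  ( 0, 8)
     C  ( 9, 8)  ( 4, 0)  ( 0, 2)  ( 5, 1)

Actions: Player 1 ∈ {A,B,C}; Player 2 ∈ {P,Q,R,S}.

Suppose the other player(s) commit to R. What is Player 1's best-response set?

BR_1 = {A}

u_1(A vs R) = 5
u_1(B vs R) = 2
u_1(C vs R) = 0
max payoff 5 at {A}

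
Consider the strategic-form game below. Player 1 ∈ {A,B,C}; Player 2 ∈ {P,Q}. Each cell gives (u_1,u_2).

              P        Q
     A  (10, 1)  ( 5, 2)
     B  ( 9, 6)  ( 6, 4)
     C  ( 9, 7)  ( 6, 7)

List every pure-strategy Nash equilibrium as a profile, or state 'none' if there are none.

PSNE = {(C,Q)}

(A,P): not NE [P2→Q gives 2>1]
(A,Q): not NE [P1→C gives 6>5]
(B,P): not NE [P1→A gives 10>9]
(B,Q): not NE [P2→P gives 6>4]
(C,P): not NE [P1→A gives 10>9]
(C,Q): NE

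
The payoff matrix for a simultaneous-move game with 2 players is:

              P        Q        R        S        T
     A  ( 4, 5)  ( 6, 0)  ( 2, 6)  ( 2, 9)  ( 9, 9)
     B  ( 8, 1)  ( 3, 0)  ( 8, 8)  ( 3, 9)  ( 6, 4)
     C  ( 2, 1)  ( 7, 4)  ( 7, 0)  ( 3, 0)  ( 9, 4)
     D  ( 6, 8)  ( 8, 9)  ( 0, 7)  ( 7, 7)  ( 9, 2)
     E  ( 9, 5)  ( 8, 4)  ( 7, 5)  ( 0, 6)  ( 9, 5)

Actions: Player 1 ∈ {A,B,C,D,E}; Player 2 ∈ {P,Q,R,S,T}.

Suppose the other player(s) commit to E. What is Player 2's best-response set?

u_2(P vs E) = 5
u_2(Q vs E) = 4
u_2(R vs E) = 5
u_2(S vs E) = 6
u_2(T vs E) = 5
max payoff 6 at {S}

argmax u_2 = {S}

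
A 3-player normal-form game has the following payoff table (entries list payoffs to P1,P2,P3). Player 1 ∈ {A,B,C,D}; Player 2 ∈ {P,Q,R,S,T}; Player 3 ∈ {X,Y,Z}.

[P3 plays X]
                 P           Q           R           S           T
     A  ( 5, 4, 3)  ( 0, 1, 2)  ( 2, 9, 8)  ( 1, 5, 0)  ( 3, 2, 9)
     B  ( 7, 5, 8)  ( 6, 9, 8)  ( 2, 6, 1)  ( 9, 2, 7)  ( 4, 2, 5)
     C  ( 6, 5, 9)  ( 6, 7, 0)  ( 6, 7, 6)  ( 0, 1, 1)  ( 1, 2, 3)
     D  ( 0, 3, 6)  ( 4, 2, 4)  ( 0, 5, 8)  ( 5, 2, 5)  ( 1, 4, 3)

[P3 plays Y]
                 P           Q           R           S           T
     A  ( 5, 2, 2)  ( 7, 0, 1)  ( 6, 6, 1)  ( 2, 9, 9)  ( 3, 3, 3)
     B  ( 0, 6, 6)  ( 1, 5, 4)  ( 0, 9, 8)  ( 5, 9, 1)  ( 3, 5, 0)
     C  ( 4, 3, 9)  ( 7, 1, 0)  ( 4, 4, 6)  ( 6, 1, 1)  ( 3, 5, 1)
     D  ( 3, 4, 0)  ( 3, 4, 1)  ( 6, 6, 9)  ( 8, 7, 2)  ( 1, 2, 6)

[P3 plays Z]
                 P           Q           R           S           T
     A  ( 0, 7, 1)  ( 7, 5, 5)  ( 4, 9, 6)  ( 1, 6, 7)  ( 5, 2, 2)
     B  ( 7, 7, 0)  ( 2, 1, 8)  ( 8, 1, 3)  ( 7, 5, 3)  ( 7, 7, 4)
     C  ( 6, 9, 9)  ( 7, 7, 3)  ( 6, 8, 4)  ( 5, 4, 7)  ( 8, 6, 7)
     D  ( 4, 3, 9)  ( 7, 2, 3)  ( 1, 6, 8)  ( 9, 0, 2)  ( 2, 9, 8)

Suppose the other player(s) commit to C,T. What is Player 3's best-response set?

argmax u_3 = {Z}

u_3(X vs C,T) = 3
u_3(Y vs C,T) = 1
u_3(Z vs C,T) = 7
max payoff 7 at {Z}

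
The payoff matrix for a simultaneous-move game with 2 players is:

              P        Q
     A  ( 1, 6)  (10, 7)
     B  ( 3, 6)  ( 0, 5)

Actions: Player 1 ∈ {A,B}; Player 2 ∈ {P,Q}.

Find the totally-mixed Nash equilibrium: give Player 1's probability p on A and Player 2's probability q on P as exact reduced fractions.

P1 mixes 1/2 on A; P2 mixes 5/6 on P

P1 indiff ⇒ q·1+(1-q)·10 = q·3+(1-q)·0 ⇒ q(-2) = (1-q)(-10) ⇒ q = 5/6
P2 indiff ⇒ p·6+(1-p)·6 = p·7+(1-p)·5 ⇒ p(-1) = (1-p)(-1) ⇒ p = 1/2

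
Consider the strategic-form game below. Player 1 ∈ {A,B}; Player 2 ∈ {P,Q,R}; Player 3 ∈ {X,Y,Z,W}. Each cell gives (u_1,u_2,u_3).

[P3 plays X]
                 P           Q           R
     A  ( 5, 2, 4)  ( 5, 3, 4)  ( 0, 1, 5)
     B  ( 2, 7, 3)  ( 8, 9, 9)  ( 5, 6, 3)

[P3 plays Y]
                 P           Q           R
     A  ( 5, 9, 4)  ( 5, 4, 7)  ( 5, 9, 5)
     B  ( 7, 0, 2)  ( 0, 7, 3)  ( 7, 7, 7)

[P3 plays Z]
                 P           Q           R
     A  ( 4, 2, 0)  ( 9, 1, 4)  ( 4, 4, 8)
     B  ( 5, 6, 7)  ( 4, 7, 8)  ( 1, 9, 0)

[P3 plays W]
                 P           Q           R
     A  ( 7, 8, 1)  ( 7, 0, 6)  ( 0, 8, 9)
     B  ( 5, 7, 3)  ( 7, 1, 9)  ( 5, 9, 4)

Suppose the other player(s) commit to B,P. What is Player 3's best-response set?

P3 best: {Z}

u_3(X vs B,P) = 3
u_3(Y vs B,P) = 2
u_3(Z vs B,P) = 7
u_3(W vs B,P) = 3
max payoff 7 at {Z}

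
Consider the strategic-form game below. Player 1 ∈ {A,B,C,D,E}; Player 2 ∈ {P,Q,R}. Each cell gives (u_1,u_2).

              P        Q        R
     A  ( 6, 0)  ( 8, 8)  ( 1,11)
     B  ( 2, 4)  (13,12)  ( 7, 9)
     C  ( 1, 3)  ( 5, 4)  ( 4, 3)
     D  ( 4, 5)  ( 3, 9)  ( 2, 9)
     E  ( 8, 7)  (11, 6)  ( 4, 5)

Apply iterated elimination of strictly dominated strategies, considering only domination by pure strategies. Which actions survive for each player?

P1 drop A (E beats it: P:8>6 Q:11>8 R:4>1)
P1 drop C (B beats it: P:2>1 Q:13>5 R:7>4)
P1 drop D (E beats it: P:8>4 Q:11>3 R:4>2)
P2 drop R (Q beats it: B:12>9 E:6>5)
P1→{B,E} P2→{P,Q}

Survivors P1:{B,E} P2:{P,Q}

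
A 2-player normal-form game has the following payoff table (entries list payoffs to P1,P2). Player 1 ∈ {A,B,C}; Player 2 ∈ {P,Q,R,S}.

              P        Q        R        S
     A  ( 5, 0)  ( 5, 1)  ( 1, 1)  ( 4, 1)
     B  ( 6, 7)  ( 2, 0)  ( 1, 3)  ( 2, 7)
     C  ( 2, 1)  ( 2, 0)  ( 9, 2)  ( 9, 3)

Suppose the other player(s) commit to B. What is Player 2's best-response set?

u_2(P vs B) = 7
u_2(Q vs B) = 0
u_2(R vs B) = 3
u_2(S vs B) = 7
max payoff 7 at {P,S}

argmax u_2 = {P,S}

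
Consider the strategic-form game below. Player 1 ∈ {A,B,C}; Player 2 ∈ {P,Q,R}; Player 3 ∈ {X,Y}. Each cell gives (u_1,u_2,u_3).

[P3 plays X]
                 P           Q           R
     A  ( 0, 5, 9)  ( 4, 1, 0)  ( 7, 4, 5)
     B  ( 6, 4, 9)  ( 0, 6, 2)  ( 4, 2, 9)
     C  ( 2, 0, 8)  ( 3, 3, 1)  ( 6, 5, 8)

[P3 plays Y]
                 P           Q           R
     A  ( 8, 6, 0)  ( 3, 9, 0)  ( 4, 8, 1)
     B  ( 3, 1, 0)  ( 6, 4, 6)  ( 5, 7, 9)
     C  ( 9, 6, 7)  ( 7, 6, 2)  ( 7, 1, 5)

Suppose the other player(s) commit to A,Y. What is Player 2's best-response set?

BR_2 = {Q}

u_2(P vs A,Y) = 6
u_2(Q vs A,Y) = 9
u_2(R vs A,Y) = 8
max payoff 9 at {Q}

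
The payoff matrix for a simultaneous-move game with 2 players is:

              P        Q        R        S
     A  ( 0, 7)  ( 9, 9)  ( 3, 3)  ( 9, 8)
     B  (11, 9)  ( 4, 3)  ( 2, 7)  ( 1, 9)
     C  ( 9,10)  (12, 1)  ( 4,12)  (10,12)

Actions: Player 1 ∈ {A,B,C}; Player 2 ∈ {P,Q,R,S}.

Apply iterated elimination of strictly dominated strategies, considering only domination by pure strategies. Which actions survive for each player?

Remaining: P1:{B,C} P2:{P,R,S}

P1 drop A (C beats it: P:9>0 Q:12>9 R:4>3 S:10>9)
P2 drop Q (P beats it: B:9>3 C:10>1)
P1→{B,C} P2→{P,R,S}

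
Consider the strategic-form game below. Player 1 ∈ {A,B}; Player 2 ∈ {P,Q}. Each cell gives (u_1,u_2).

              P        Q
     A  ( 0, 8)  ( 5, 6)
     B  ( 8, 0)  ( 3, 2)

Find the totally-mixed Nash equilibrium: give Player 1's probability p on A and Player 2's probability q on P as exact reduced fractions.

P1 mixes 1/2 on A; P2 mixes 1/5 on P

P1 indiff ⇒ q·0+(1-q)·5 = q·8+(1-q)·3 ⇒ q(-8) = (1-q)(-2) ⇒ q = 1/5
P2 indiff ⇒ p·8+(1-p)·0 = p·6+(1-p)·2 ⇒ p(2) = (1-p)(2) ⇒ p = 1/2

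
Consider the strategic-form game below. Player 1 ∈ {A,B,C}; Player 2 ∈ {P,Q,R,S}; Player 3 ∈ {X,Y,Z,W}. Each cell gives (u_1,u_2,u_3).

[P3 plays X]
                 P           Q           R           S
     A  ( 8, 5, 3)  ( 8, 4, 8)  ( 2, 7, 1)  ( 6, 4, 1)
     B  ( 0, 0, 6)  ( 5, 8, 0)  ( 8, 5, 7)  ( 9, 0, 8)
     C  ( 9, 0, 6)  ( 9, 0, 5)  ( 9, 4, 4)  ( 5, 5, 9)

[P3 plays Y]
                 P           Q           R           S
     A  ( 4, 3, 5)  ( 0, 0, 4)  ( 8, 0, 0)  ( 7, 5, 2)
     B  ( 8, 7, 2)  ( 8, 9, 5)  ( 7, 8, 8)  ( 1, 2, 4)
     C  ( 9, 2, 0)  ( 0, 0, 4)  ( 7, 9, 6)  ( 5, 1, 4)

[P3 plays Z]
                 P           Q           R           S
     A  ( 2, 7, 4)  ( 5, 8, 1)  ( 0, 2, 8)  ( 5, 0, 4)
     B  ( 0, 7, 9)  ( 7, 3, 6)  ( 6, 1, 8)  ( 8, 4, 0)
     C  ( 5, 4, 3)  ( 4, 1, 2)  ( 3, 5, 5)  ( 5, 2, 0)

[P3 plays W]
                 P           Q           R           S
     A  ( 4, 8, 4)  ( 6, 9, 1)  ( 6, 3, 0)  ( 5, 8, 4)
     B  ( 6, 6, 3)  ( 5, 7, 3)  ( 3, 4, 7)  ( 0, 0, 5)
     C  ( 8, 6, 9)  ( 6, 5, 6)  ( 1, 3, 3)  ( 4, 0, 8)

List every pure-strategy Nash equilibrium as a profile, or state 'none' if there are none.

(A,P,X): not NE [P1→C gives 9>8; P2→R gives 7>5; P3→Y gives 5>3]
(A,P,Y): not NE [P1→C gives 9>4; P2→S gives 5>3]
(A,P,Z): not NE [P1→C gives 5>2; P2→Q gives 8>7; P3→Y gives 5>4]
(A,P,W): not NE [P1→C gives 8>4; P2→Q gives 9>8; P3→Y gives 5>4]
(A,Q,X): not NE [P1→C gives 9>8; P2→R gives 7>4]
(A,Q,Y): not NE [P1→B gives 8>0; P2→S gives 5>0; P3→X gives 8>4]
(A,Q,Z): not NE [P1→B gives 7>5; P3→X gives 8>1]
(A,Q,W): not NE [P3→X gives 8>1]
(A,R,X): not NE [P1→C gives 9>2; P3→Z gives 8>1]
(A,R,Y): not NE [P2→S gives 5>0; P3→Z gives 8>0]
(A,R,Z): not NE [P1→B gives 6>0; P2→Q gives 8>2]
(A,R,W): not NE [P2→Q gives 9>3; P3→Z gives 8>0]
(A,S,X): not NE [P1→B gives 9>6; P2→R gives 7>4; P3→W gives 4>1]
(A,S,Y): not NE [P3→W gives 4>2]
(A,S,Z): not NE [P1→B gives 8>5; P2→Q gives 8>0]
(A,S,W): not NE [P2→Q gives 9>8]
(B,P,X): not NE [P1→C gives 9>0; P2→Q gives 8>0; P3→Z gives 9>6]
(B,P,Y): not NE [P1→C gives 9>8; P2→Q gives 9>7; P3→Z gives 9>2]
(B,P,Z): not NE [P1→C gives 5>0]
(B,P,W): not NE [P1→C gives 8>6; P2→Q gives 7>6; P3→Z gives 9>3]
(B,Q,X): not NE [P1→C gives 9>5; P3→Z gives 6>0]
(B,Q,Y): not NE [P3→Z gives 6>5]
(B,Q,Z): not NE [P2→P gives 7>3]
(B,Q,W): not NE [P1→C gives 6>5; P3→Z gives 6>3]
(B,R,X): not NE [P1→C gives 9>8; P2→Q gives 8>5; P3→Z gives 8>7]
(B,R,Y): not NE [P1→A gives 8>7; P2→Q gives 9>8]
(B,R,Z): not NE [P2→P gives 7>1]
(B,R,W): not NE [P1→A gives 6>3; P2→Q gives 7>4; P3→Z gives 8>7]
(B,S,X): not NE [P2→Q gives 8>0]
(B,S,Y): not NE [P1→A gives 7>1; P2→Q gives 9>2; P3→X gives 8>4]
(B,S,Z): not NE [P2→P gives 7>4; P3→X gives 8>0]
(B,S,W): not NE [P1→A gives 5>0; P2→Q gives 7>0; P3→X gives 8>5]
(C,P,X): not NE [P2→S gives 5>0; P3→W gives 9>6]
(C,P,Y): not NE [P2→R gives 9>2; P3→W gives 9>0]
(C,P,Z): not NE [P2→R gives 5>4; P3→W gives 9>3]
(C,P,W): NE
(C,Q,X): not NE [P2→S gives 5>0; P3→W gives 6>5]
(C,Q,Y): not NE [P1→B gives 8>0; P2→R gives 9>0; P3→W gives 6>4]
(C,Q,Z): not NE [P1→B gives 7>4; P2→R gives 5>1; P3→W gives 6>2]
(C,Q,W): not NE [P2→P gives 6>5]
(C,R,X): not NE [P2→S gives 5>4; P3→Y gives 6>4]
(C,R,Y): not NE [P1→A gives 8>7]
(C,R,Z): not NE [P1→B gives 6>3; P3→Y gives 6>5]
(C,R,W): not NE [P1→A gives 6>1; P2→P gives 6>3; P3→Y gives 6>3]
(C,S,X): not NE [P1→B gives 9>5]
(C,S,Y): not NE [P1→A gives 7>5; P2→R gives 9>1; P3→X gives 9>4]
(C,S,Z): not NE [P1→B gives 8>5; P2→R gives 5>2; P3→X gives 9>0]
(C,S,W): not NE [P1→A gives 5>4; P2→P gives 6>0; P3→X gives 9>8]

NE set: (C,P,W)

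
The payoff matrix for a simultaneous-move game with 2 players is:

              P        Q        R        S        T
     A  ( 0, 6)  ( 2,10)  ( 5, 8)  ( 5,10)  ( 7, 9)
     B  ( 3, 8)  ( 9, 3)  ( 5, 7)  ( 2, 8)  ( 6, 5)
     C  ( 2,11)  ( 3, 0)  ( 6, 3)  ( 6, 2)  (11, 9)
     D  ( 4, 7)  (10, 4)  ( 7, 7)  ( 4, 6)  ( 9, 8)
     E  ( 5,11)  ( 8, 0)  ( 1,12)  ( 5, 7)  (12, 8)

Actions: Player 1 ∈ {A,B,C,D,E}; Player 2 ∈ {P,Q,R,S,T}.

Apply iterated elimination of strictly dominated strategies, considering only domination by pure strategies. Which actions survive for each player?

P1 drop A (C beats it: P:2>0 Q:3>2 R:6>5 S:6>5 T:11>7)
P1 drop B (D beats it: P:4>3 Q:10>9 R:7>5 S:4>2 T:9>6)
P2 drop Q (P beats it: C:11>0 D:7>4 E:11>0)
P2 drop S (P beats it: C:11>2 D:7>6 E:11>7)
P1→{C,D,E} P2→{P,R,T}

Survivors P1:{C,D,E} P2:{P,R,T}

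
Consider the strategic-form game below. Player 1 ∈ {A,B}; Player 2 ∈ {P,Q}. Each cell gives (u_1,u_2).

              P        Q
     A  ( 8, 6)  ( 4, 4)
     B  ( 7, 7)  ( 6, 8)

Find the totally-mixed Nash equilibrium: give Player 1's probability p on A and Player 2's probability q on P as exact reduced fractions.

P1 indiff ⇒ q·8+(1-q)·4 = q·7+(1-q)·6 ⇒ q(1) = (1-q)(2) ⇒ q = 2/3
P2 indiff ⇒ p·6+(1-p)·7 = p·4+(1-p)·8 ⇒ p(2) = (1-p)(1) ⇒ p = 1/3

p=1/3, q=2/3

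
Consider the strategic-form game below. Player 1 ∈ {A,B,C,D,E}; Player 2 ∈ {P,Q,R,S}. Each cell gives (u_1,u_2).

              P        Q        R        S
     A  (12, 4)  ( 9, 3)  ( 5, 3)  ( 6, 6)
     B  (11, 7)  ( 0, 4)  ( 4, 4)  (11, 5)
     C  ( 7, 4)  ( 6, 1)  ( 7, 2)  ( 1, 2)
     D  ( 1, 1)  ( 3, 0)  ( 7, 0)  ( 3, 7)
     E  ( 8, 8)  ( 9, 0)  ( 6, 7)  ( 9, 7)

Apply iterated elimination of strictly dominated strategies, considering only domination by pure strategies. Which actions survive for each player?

P2 drop Q (P beats it: A:4>3 B:7>4 C:4>1 D:1>0 E:8>0)
P2 drop R (P beats it: A:4>3 B:7>4 C:4>2 D:1>0 E:8>7)
P1 drop C (A beats it: P:12>7 S:6>1)
P1 drop D (A beats it: P:12>1 S:6>3)
P1 drop E (B beats it: P:11>8 S:11>9)
P1→{A,B} P2→{P,S}

IESDS → P1:{A,B} P2:{P,S}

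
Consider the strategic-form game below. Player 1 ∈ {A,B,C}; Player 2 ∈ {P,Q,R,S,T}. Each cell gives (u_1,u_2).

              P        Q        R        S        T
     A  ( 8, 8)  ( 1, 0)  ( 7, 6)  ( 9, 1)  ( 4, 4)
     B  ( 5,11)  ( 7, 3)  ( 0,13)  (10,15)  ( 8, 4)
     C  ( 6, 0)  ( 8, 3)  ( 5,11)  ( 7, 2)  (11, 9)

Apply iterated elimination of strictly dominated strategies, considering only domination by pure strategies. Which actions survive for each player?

P2 drop Q (R beats it: A:6>0 B:13>3 C:11>3)
P2 drop T (R beats it: A:6>4 B:13>4 C:11>9)
P1 drop C (A beats it: P:8>6 R:7>5 S:9>7)
P1→{A,B} P2→{P,R,S}

Survivors P1:{A,B} P2:{P,R,S}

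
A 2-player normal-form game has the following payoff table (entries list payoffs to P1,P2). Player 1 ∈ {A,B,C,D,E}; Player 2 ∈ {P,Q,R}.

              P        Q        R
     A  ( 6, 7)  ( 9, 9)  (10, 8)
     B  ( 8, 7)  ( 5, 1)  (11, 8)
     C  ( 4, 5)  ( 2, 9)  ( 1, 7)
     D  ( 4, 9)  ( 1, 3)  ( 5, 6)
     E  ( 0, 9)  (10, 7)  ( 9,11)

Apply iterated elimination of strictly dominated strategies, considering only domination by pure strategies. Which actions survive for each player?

Remaining: P1:{A,B,E} P2:{Q,R}

P1 drop C (A beats it: P:6>4 Q:9>2 R:10>1)
P1 drop D (A beats it: P:6>4 Q:9>1 R:10>5)
P2 drop P (R beats it: A:8>7 B:8>7 E:11>9)
P1→{A,B,E} P2→{Q,R}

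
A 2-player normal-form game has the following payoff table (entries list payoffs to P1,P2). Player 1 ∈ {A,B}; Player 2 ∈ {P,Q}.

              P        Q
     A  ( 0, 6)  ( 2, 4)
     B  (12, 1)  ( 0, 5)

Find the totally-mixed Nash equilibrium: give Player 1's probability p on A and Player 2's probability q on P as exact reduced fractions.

P1 indiff ⇒ q·0+(1-q)·2 = q·12+(1-q)·0 ⇒ q(-12) = (1-q)(-2) ⇒ q = 1/7
P2 indiff ⇒ p·6+(1-p)·1 = p·4+(1-p)·5 ⇒ p(2) = (1-p)(4) ⇒ p = 2/3

P1 mixes 2/3 on A; P2 mixes 1/7 on P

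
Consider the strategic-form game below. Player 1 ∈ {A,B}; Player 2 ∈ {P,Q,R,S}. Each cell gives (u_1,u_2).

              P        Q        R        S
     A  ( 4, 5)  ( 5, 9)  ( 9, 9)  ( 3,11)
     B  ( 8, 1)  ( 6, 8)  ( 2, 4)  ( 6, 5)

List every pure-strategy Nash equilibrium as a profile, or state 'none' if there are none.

(A,P): not NE [P1→B gives 8>4; P2→S gives 11>5]
(A,Q): not NE [P1→B gives 6>5; P2→S gives 11>9]
(A,R): not NE [P2→S gives 11>9]
(A,S): not NE [P1→B gives 6>3]
(B,P): not NE [P2→Q gives 8>1]
(B,Q): NE
(B,R): not NE [P1→A gives 9>2; P2→Q gives 8>4]
(B,S): not NE [P2→Q gives 8>5]

Nash profiles: (B,Q)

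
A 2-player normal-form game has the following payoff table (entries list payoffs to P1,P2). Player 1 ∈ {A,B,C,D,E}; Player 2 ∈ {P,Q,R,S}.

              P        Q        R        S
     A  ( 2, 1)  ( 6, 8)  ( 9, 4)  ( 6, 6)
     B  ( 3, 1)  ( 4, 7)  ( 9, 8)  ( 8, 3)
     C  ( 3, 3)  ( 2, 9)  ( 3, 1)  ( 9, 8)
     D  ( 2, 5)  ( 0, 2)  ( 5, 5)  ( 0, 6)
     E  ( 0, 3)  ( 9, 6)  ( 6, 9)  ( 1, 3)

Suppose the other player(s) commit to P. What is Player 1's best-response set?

u_1(A vs P) = 2
u_1(B vs P) = 3
u_1(C vs P) = 3
u_1(D vs P) = 2
u_1(E vs P) = 0
max payoff 3 at {B,C}

BR_1 = {B,C}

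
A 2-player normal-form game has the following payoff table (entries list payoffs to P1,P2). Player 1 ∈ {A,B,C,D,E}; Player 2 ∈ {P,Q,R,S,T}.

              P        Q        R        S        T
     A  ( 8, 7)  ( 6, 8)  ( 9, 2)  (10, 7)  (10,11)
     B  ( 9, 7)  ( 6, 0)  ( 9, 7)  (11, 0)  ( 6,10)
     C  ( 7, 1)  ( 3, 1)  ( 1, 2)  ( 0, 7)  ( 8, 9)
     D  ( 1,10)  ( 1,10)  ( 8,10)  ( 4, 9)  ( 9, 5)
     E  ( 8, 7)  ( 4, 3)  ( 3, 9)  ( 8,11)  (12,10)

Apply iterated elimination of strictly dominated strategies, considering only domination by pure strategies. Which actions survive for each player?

P1 drop C (A beats it: P:8>7 Q:6>3 R:9>1 S:10>0 T:10>8)
P1 drop D (A beats it: P:8>1 Q:6>1 R:9>8 S:10>4 T:10>9)
P2 drop P (T beats it: A:11>7 B:10>7 E:10>7)
P2 drop Q (T beats it: A:11>8 B:10>0 E:10>3)
P2 drop R (T beats it: A:11>2 B:10>7 E:10>9)
P1→{A,B,E} P2→{S,T}

IESDS → P1:{A,B,E} P2:{S,T}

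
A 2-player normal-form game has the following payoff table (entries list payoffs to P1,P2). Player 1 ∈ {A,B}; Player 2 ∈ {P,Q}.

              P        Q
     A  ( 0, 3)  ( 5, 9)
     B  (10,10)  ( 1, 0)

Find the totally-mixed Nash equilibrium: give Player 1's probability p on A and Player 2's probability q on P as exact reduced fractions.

(p,q) = (5/8, 2/7)

P1 indiff ⇒ q·0+(1-q)·5 = q·10+(1-q)·1 ⇒ q(-10) = (1-q)(-4) ⇒ q = 2/7
P2 indiff ⇒ p·3+(1-p)·10 = p·9+(1-p)·0 ⇒ p(-6) = (1-p)(-10) ⇒ p = 5/8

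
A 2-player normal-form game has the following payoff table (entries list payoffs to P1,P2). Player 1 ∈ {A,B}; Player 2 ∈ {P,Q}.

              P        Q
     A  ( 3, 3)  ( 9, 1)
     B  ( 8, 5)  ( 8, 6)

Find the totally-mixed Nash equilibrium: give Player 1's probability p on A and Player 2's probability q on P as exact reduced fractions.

P1 indiff ⇒ q·3+(1-q)·9 = q·8+(1-q)·8 ⇒ q(-5) = (1-q)(-1) ⇒ q = 1/6
P2 indiff ⇒ p·3+(1-p)·5 = p·1+(1-p)·6 ⇒ p(2) = (1-p)(1) ⇒ p = 1/3

(p,q) = (1/3, 1/6)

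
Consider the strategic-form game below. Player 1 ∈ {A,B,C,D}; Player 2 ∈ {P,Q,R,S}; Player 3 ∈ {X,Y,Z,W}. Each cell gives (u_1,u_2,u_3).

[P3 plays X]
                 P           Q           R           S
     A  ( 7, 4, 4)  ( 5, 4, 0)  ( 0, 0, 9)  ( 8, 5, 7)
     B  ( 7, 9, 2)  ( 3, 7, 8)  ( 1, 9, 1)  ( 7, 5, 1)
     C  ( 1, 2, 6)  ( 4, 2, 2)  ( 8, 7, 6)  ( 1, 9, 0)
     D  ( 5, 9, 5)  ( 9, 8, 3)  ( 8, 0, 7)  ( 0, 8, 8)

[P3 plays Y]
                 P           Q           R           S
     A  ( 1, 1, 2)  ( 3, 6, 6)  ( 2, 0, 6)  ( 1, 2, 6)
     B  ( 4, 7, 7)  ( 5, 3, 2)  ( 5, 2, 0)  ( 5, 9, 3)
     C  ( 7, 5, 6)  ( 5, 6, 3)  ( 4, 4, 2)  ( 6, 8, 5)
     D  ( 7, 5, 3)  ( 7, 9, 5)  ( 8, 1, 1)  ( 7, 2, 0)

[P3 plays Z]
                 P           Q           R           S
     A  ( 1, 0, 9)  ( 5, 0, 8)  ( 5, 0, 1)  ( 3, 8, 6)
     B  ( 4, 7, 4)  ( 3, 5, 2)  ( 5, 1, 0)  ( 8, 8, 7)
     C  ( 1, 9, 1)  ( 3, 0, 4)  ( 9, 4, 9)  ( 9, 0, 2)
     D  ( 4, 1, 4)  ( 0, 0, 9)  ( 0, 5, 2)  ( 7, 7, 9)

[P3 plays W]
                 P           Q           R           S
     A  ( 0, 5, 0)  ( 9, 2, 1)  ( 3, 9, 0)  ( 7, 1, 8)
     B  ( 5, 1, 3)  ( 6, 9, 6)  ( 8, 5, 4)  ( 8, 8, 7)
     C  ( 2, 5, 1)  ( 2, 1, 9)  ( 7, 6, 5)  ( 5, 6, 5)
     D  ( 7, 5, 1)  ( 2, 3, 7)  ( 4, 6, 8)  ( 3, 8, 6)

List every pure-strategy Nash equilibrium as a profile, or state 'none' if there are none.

No pure NE.

(A,P,X): not NE [P2→S gives 5>4; P3→Z gives 9>4]
(A,P,Y): not NE [P1→D gives 7>1; P2→Q gives 6>1; P3→Z gives 9>2]
(A,P,Z): not NE [P1→D gives 4>1; P2→S gives 8>0]
(A,P,W): not NE [P1→D gives 7>0; P2→R gives 9>5; P3→Z gives 9>0]
(A,Q,X): not NE [P1→D gives 9>5; P2→S gives 5>4; P3→Z gives 8>0]
(A,Q,Y): not NE [P1→D gives 7>3; P3→Z gives 8>6]
(A,Q,Z): not NE [P2→S gives 8>0]
(A,Q,W): not NE [P2→R gives 9>2; P3→Z gives 8>1]
(A,R,X): not NE [P1→D gives 8>0; P2→S gives 5>0]
(A,R,Y): not NE [P1→D gives 8>2; P2→Q gives 6>0; P3→X gives 9>6]
(A,R,Z): not NE [P1→C gives 9>5; P2→S gives 8>0; P3→X gives 9>1]
(A,R,W): not NE [P1→B gives 8>3; P3→X gives 9>0]
(A,S,X): not NE [P3→W gives 8>7]
(A,S,Y): not NE [P1→D gives 7>1; P2→Q gives 6>2; P3→W gives 8>6]
(A,S,Z): not NE [P1→C gives 9>3; P3→W gives 8>6]
(A,S,W): not NE [P1→B gives 8>7; P2→R gives 9>1]
(B,P,X): not NE [P3→Y gives 7>2]
(B,P,Y): not NE [P1→D gives 7>4; P2→S gives 9>7]
(B,P,Z): not NE [P2→S gives 8>7; P3→Y gives 7>4]
(B,P,W): not NE [P1→D gives 7>5; P2→Q gives 9>1; P3→Y gives 7>3]
(B,Q,X): not NE [P1→D gives 9>3; P2→R gives 9>7]
(B,Q,Y): not NE [P1→D gives 7>5; P2→S gives 9>3; P3→X gives 8>2]
(B,Q,Z): not NE [P1→A gives 5>3; P2→S gives 8>5; P3→X gives 8>2]
(B,Q,W): not NE [P1→A gives 9>6; P3→X gives 8>6]
(B,R,X): not NE [P1→D gives 8>1; P3→W gives 4>1]
(B,R,Y): not NE [P1→D gives 8>5; P2→S gives 9>2; P3→W gives 4>0]
(B,R,Z): not NE [P1→C gives 9>5; P2→S gives 8>1; P3→W gives 4>0]
(B,R,W): not NE [P2→Q gives 9>5]
(B,S,X): not NE [P1→A gives 8>7; P2→R gives 9>5; P3→W gives 7>1]
(B,S,Y): not NE [P1→D gives 7>5; P3→W gives 7>3]
(B,S,Z): not NE [P1→C gives 9>8]
(B,S,W): not NE [P2→Q gives 9>8]
(C,P,X): not NE [P1→B gives 7>1; P2→S gives 9>2]
(C,P,Y): not NE [P2→S gives 8>5]
(C,P,Z): not NE [P1→D gives 4>1; P3→Y gives 6>1]
(C,P,W): not NE [P1→D gives 7>2; P2→S gives 6>5; P3→Y gives 6>1]
(C,Q,X): not NE [P1→D gives 9>4; P2→S gives 9>2; P3→W gives 9>2]
(C,Q,Y): not NE [P1→D gives 7>5; P2→S gives 8>6; P3→W gives 9>3]
(C,Q,Z): not NE [P1→A gives 5>3; P2→P gives 9>0; P3→W gives 9>4]
(C,Q,W): not NE [P1→A gives 9>2; P2→S gives 6>1]
(C,R,X): not NE [P2→S gives 9>7; P3→Z gives 9>6]
(C,R,Y): not NE [P1→D gives 8>4; P2→S gives 8>4; P3→Z gives 9>2]
(C,R,Z): not NE [P2→P gives 9>4]
(C,R,W): not NE [P1→B gives 8>7; P3→Z gives 9>5]
(C,S,X): not NE [P1→A gives 8>1; P3→W gives 5>0]
(C,S,Y): not NE [P1→D gives 7>6]
(C,S,Z): not NE [P2→P gives 9>0; P3→W gives 5>2]
(C,S,W): not NE [P1→B gives 8>5]
(D,P,X): not NE [P1→B gives 7>5]
(D,P,Y): not NE [P2→Q gives 9>5; P3→X gives 5>3]
(D,P,Z): not NE [P2→S gives 7>1; P3→X gives 5>4]
(D,P,W): not NE [P2→S gives 8>5; P3→X gives 5>1]
(D,Q,X): not NE [P2→P gives 9>8; P3→Z gives 9>3]
(D,Q,Y): not NE [P3→Z gives 9>5]
(D,Q,Z): not NE [P1→A gives 5>0; P2→S gives 7>0]
(D,Q,W): not NE [P1→A gives 9>2; P2→S gives 8>3; P3→Z gives 9>7]
(D,R,X): not NE [P2→P gives 9>0; P3→W gives 8>7]
(D,R,Y): not NE [P2→Q gives 9>1; P3→W gives 8>1]
(D,R,Z): not NE [P1→C gives 9>0; P2→S gives 7>5; P3→W gives 8>2]
(D,R,W): not NE [P1→B gives 8>4; P2→S gives 8>6]
(D,S,X): not NE [P1→A gives 8>0; P2→P gives 9>8; P3→Z gives 9>8]
(D,S,Y): not NE [P2→Q gives 9>2; P3→Z gives 9>0]
(D,S,Z): not NE [P1→C gives 9>7]
(D,S,W): not NE [P1→B gives 8>3; P3→Z gives 9>6]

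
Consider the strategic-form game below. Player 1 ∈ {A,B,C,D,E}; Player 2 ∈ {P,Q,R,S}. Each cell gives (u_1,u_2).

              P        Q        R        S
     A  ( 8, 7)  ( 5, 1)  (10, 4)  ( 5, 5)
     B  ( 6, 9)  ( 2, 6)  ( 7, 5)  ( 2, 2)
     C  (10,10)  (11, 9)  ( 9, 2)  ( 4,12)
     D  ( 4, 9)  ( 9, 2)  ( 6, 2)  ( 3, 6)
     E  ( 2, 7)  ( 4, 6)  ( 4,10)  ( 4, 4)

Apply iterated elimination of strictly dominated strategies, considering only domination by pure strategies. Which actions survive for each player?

IESDS → P1:{A,C} P2:{P,S}

P1 drop B (A beats it: P:8>6 Q:5>2 R:10>7 S:5>2)
P1 drop D (C beats it: P:10>4 Q:11>9 R:9>6 S:4>3)
P1 drop E (A beats it: P:8>2 Q:5>4 R:10>4 S:5>4)
P2 drop Q (P beats it: A:7>1 C:10>9)
P2 drop R (P beats it: A:7>4 C:10>2)
P1→{A,C} P2→{P,S}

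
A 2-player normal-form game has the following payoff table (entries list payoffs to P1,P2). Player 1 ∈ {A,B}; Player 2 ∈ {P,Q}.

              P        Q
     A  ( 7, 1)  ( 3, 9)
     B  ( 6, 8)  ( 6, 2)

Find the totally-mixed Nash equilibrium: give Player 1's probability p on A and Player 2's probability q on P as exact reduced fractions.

(p,q) = (3/7, 3/4)

P1 indiff ⇒ q·7+(1-q)·3 = q·6+(1-q)·6 ⇒ q(1) = (1-q)(3) ⇒ q = 3/4
P2 indiff ⇒ p·1+(1-p)·8 = p·9+(1-p)·2 ⇒ p(-8) = (1-p)(-6) ⇒ p = 3/7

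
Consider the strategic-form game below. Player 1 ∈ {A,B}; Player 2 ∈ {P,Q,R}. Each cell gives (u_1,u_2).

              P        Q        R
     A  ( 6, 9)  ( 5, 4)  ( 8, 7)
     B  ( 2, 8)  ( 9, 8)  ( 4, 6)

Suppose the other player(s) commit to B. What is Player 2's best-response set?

BR_2 = {P,Q}

u_2(P vs B) = 8
u_2(Q vs B) = 8
u_2(R vs B) = 6
max payoff 8 at {P,Q}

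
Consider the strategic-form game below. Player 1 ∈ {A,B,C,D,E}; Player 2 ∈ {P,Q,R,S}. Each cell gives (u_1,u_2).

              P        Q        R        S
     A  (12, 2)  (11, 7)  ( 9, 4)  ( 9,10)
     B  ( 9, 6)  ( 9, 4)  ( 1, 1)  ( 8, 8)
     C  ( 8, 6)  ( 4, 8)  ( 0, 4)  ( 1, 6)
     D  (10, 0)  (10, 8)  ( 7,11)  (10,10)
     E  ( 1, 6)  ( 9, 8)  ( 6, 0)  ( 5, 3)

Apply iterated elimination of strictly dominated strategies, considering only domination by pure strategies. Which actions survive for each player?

IESDS → P1:{A,D} P2:{R,S}

P1 drop B (A beats it: P:12>9 Q:11>9 R:9>1 S:9>8)
P1 drop C (A beats it: P:12>8 Q:11>4 R:9>0 S:9>1)
P1 drop E (A beats it: P:12>1 Q:11>9 R:9>6 S:9>5)
P2 drop P (Q beats it: A:7>2 D:8>0)
P2 drop Q (S beats it: A:10>7 D:10>8)
P1→{A,D} P2→{R,S}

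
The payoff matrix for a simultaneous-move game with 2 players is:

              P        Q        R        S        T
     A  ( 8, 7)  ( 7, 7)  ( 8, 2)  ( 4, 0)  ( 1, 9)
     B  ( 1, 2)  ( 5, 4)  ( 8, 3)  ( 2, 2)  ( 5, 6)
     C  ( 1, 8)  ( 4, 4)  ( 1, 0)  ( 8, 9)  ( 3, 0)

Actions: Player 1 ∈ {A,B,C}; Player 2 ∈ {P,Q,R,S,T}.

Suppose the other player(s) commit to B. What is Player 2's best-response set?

u_2(P vs B) = 2
u_2(Q vs B) = 4
u_2(R vs B) = 3
u_2(S vs B) = 2
u_2(T vs B) = 6
max payoff 6 at {T}

BR_2 = {T}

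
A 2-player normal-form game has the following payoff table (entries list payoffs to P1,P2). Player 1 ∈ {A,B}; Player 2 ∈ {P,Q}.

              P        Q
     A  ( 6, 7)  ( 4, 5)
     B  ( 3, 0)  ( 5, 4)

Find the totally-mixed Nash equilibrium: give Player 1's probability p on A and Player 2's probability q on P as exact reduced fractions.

P1 indiff ⇒ q·6+(1-q)·4 = q·3+(1-q)·5 ⇒ q(3) = (1-q)(1) ⇒ q = 1/4
P2 indiff ⇒ p·7+(1-p)·0 = p·5+(1-p)·4 ⇒ p(2) = (1-p)(4) ⇒ p = 2/3

P1 mixes 2/3 on A; P2 mixes 1/4 on P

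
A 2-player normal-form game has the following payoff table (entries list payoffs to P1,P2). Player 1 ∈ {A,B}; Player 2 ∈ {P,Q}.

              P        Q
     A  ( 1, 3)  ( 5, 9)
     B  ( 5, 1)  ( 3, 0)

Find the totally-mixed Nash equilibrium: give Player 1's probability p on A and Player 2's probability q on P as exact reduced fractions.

P1 indiff ⇒ q·1+(1-q)·5 = q·5+(1-q)·3 ⇒ q(-4) = (1-q)(-2) ⇒ q = 1/3
P2 indiff ⇒ p·3+(1-p)·1 = p·9+(1-p)·0 ⇒ p(-6) = (1-p)(-1) ⇒ p = 1/7

P1 mixes 1/7 on A; P2 mixes 1/3 on P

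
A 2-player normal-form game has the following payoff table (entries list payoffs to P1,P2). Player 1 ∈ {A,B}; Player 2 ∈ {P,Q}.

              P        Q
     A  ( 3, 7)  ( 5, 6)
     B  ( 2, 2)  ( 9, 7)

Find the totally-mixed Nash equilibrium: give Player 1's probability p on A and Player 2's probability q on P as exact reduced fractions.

P1 indiff ⇒ q·3+(1-q)·5 = q·2+(1-q)·9 ⇒ q(1) = (1-q)(4) ⇒ q = 4/5
P2 indiff ⇒ p·7+(1-p)·2 = p·6+(1-p)·7 ⇒ p(1) = (1-p)(5) ⇒ p = 5/6

(p,q) = (5/6, 4/5)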